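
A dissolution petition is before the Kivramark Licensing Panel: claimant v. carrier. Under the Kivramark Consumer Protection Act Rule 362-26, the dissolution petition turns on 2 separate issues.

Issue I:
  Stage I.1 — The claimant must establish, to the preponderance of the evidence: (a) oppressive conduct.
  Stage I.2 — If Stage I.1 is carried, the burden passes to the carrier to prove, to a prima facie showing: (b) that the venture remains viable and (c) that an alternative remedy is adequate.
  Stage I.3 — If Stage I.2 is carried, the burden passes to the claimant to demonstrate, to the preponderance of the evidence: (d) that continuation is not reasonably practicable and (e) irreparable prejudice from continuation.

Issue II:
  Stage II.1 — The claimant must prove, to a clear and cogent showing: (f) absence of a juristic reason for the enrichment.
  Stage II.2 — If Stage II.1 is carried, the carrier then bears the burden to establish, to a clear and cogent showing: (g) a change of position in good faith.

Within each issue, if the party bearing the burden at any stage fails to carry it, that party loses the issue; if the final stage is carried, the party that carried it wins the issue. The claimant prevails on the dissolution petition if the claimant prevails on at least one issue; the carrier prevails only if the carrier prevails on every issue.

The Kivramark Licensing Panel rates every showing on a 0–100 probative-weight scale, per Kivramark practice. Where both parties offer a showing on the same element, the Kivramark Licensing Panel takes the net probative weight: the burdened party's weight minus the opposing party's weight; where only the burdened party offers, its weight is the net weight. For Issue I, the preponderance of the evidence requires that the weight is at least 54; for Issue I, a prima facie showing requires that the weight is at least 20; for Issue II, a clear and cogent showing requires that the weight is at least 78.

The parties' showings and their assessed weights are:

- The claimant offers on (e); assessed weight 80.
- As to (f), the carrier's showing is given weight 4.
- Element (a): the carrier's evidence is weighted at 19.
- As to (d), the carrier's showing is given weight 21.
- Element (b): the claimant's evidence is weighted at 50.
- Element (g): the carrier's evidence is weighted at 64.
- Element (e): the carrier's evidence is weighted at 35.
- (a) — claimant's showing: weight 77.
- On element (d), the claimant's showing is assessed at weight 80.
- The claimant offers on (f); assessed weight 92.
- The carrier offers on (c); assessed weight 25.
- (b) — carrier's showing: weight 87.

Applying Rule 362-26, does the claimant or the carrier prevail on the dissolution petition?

claimant

— Issue I —
Stage I.1 — burden on claimant; standard: the preponderance of the evidence (weight is at least 54).
    (a): 77 − 19 = 58 ≥ 54 [met]
  Stage I.1 carried; the burden shifts to the carrier.
Stage I.2 — burden on carrier; standard: a prima facie showing (weight is at least 20).
    (b): 87 − 50 = 37 ≥ 20 [met]
    (c): 25 ≥ 20 [met]
  Stage I.2 carried; the burden shifts to the claimant.
Stage I.3 — burden on claimant; standard: the preponderance of the evidence (weight is at least 54).
    (d): 80 − 21 = 59 ≥ 54 [met]
    (e): 80 − 35 = 45 < 54 [not met]
  The claimant does not carry Stage I.3.
So the carrier prevails on this issue.
— Issue II —
Stage II.1 (claimant, a clear and cogent showing, weight is at least 78): (f) net 92−4=88 ≥ 78 — meets.
  The claimant carries Stage II.1; the carrier now bears the burden.
Stage II.2 (carrier, a clear and cogent showing, weight is at least 78): (g) 64 < 78 — fails.
  Stage II.2 not carried; the carrier fails its burden.
The analysis ends at Stage II.2; the claimant prevails on this issue.
Per-issue: Issue I → carrier; Issue II → claimant. The claimant must prevail on at least one issue; overall, the claimant prevails.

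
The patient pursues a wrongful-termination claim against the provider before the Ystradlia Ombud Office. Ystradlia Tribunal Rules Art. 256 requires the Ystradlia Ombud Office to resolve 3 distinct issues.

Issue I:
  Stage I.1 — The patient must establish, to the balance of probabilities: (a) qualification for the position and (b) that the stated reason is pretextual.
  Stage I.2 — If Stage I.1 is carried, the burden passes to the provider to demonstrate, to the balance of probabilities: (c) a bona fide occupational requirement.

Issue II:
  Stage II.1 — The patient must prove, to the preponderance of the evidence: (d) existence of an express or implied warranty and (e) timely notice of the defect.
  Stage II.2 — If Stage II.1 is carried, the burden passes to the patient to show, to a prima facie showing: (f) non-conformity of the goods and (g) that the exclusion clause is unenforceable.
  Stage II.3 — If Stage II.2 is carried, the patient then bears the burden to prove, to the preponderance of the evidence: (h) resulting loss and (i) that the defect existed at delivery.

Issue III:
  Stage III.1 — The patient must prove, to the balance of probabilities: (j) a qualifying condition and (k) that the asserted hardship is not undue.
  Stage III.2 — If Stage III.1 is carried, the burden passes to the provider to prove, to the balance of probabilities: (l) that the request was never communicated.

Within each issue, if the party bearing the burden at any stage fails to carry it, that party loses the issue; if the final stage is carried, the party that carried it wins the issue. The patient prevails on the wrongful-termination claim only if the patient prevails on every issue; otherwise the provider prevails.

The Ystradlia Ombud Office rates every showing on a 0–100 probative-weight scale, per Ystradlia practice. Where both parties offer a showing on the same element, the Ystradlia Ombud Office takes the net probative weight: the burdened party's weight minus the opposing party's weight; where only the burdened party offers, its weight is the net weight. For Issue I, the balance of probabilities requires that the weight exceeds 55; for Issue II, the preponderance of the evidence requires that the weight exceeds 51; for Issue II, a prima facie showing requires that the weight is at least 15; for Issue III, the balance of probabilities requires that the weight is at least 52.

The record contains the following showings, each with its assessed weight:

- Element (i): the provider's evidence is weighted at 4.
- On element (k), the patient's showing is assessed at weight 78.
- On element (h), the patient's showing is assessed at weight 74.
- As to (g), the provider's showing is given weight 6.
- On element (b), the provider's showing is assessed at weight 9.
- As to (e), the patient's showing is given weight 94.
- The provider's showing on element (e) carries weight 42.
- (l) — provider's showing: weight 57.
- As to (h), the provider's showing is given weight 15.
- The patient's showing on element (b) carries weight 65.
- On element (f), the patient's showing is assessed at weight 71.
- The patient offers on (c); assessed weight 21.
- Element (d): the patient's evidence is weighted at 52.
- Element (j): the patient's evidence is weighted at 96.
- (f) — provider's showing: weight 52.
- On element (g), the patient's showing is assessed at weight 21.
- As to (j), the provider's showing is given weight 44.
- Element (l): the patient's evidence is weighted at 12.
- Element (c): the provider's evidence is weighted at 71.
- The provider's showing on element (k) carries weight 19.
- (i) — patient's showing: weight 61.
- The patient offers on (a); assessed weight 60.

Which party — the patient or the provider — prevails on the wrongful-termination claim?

— Issue I —
Stage I.1 — burden on patient; standard: the balance of probabilities (weight exceeds 55).
    (a): 60 > 55 [met]
    (b): 65 − 9 = 56 > 55 [met]
  Stage I.1 is satisfied; the onus moves to the provider.
Stage I.2 — burden on provider; standard: the balance of probabilities (weight exceeds 55).
    (c): 71 − 21 = 50 ≤ 55 [not met]
  Stage I.2 not carried; the provider fails its burden.
The analysis ends at Stage I.2; the patient prevails on this issue.
— Issue II —
At Stage II.1 the patient must meet the preponderance of the evidence (weight exceeds 51): on (d) the weight is 52, which does exceed 51, so (d) meets the standard; on (e) the weight is 94 less the opposing 42 gives net 52, which does exceed 51, so (e) meets the standard.
  All elements met. The patient retains the burden for Stage II.2.
At Stage II.2 the patient must meet a prima facie showing (weight is at least 15): on (f) the weight is 71 less the opposing 52 gives net 19, which does reach 15, so (f) meets the standard; on (g) the weight is 21 less the opposing 6 gives net 15, ≥ 15, so (g) meets the standard.
  All elements met. The patient retains the burden for Stage II.3.
At Stage II.3 the patient must meet the preponderance of the evidence (weight exceeds 51): on (h) the weight is 74 less the opposing 15 gives net 59, > 51, so (h) meets the standard; on (i) the weight is 61 less the opposing 4 gives net 57, which does exceed 51, so (i) meets the standard.
  The patient carries the last stage.
With every stage satisfied, the patient prevails on this issue.
— Issue III —
Stage III.1 (patient, the balance of probabilities, weight is at least 52): (j) net 96−44=52 ≥ 52 — meets; (k) net 78−19=59 ≥ 52 — meets.
  Stage III.1 carried; the burden shifts to the provider.
Stage III.2 (provider, the balance of probabilities, weight is at least 52): (l) net 57−12=45 < 52 — fails.
  The provider does not carry Stage III.2.
The analysis ends at Stage III.2; the patient prevails on this issue.
Per-issue: Issue I → patient; Issue II → patient; Issue III → patient. The patient must prevail on every issue; overall, the patient prevails.

patient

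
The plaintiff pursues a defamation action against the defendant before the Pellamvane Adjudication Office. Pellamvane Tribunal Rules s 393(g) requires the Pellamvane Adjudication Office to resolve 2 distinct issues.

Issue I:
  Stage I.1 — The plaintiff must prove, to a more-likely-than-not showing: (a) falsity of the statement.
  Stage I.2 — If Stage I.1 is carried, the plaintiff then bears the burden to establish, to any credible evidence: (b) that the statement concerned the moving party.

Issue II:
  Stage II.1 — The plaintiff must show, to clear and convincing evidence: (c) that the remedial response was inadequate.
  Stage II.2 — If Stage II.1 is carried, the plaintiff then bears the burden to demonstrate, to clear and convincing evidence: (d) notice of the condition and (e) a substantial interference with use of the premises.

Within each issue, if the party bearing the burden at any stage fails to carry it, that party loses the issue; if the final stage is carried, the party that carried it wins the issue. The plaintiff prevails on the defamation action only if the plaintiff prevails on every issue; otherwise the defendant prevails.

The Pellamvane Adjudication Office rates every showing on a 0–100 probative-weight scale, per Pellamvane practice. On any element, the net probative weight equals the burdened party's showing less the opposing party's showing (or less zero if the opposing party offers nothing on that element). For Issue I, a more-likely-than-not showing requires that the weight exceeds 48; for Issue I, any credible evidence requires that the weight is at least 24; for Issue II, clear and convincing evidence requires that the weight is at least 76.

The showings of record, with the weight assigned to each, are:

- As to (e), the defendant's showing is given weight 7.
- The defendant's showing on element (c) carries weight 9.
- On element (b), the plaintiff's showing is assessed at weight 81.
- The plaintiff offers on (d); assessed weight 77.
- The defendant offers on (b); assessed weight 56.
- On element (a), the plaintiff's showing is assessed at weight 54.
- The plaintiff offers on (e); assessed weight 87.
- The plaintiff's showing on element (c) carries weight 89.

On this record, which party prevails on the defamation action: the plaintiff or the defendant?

— Issue I —
At Stage I.1 the plaintiff must meet a more-likely-than-not showing (weight exceeds 48): on (a) the weight is 54, which does exceed 48, so (a) meets the standard.
  Stage I.1 is satisfied; the plaintiff continues to bear the burden.
At Stage I.2 the plaintiff must meet any credible evidence (weight is at least 24): on (b) the weight is 81 less the opposing 56 gives net 25, ≥ 24, so (b) meets the standard.
  All elements met at the final stage.
All stages carried — the plaintiff prevails on this issue.
— Issue II —
At Stage II.1 the plaintiff must meet clear and convincing evidence (weight is at least 76): on (c) the weight is 89 less the opposing 9 gives net 80, ≥ 76, so (c) meets the standard.
  Stage II.1 is satisfied; the plaintiff continues to bear the burden.
At Stage II.2 the plaintiff must meet clear and convincing evidence (weight is at least 76): on (d) the weight is 77, which does reach 76, so (d) meets the standard; on (e) the weight is 87 less the opposing 7 gives net 80, which does reach 76, so (e) meets the standard.
  Stage II.2 carried; the final stage is satisfied.
With every stage satisfied, the plaintiff prevails on this issue.
Per-issue: Issue I → plaintiff; Issue II → plaintiff. The plaintiff must prevail on every issue; overall, the plaintiff prevails.

plaintiff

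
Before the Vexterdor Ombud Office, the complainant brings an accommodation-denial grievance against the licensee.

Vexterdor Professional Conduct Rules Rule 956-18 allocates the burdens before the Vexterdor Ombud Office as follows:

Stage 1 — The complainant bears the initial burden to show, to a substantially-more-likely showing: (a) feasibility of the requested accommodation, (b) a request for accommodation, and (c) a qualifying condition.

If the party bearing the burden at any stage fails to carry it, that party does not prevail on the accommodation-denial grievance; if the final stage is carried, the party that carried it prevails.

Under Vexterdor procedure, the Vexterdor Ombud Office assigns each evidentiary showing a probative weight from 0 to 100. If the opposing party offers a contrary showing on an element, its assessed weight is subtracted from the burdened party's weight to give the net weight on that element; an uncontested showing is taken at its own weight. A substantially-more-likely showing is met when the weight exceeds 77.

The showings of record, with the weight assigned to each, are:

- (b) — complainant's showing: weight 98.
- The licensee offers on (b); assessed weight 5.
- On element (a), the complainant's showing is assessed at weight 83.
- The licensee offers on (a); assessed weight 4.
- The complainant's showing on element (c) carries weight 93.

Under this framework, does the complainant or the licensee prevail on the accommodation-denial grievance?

Stage 1 — burden on complainant; standard: a substantially-more-likely showing (weight exceeds 77).
    (a): 83 − 4 = 79 > 77 [met]
    (b): 98 − 5 = 93 > 77 [met]
    (c): 93 > 77 [met]
  The complainant carries the last stage.
Every stage carried; the complainant prevails.

complainant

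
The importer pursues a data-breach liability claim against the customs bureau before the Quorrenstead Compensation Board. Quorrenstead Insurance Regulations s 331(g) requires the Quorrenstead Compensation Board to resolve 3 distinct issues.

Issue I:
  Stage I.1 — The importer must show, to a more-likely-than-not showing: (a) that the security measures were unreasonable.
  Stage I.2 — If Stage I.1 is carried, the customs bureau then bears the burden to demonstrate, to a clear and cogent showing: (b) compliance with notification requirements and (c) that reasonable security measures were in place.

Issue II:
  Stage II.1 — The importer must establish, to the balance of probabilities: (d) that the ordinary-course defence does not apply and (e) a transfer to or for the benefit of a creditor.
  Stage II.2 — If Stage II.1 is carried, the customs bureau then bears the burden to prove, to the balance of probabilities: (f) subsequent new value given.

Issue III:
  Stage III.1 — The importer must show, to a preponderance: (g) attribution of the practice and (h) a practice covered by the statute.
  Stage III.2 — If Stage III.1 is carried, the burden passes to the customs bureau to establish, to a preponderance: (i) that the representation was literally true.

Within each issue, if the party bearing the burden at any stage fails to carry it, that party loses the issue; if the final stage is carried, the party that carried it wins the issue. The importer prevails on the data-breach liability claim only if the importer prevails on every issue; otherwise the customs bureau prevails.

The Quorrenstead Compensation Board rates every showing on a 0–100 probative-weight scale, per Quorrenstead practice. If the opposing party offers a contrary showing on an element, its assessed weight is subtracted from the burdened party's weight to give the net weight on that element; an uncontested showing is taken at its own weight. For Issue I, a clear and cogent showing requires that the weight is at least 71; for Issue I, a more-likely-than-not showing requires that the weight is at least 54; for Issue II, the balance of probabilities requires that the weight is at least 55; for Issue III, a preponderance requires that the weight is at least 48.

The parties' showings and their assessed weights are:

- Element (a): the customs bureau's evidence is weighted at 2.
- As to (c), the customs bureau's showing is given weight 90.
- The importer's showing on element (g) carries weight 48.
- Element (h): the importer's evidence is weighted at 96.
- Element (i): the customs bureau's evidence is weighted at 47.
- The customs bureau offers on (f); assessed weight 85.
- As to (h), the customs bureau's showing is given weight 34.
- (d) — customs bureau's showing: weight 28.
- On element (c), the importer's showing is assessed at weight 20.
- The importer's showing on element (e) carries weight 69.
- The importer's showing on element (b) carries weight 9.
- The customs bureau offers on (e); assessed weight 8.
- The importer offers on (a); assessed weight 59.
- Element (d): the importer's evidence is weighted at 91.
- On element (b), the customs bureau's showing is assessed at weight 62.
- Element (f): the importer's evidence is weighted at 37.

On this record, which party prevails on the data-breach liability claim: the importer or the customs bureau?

— Issue I —
Stage I.1 — burden on importer; standard: a more-likely-than-not showing (weight is at least 54).
    (a): 59 − 2 = 57 ≥ 54 [met]
  The importer carries Stage I.1; the customs bureau now bears the burden.
Stage I.2 — burden on customs bureau; standard: a clear and cogent showing (weight is at least 71).
    (b): 62 − 9 = 53 < 71 [not met]
    (c): 90 − 20 = 70 < 71 [not met]
  The customs bureau does not carry Stage I.2.
The importer prevails on this issue.
— Issue II —
Stage II.1 — burden on importer; standard: the balance of probabilities (weight is at least 55).
    (d): 91 − 28 = 63 ≥ 55 [met]
    (e): 69 − 8 = 61 ≥ 55 [met]
  The importer carries Stage II.1; the customs bureau now bears the burden.
Stage II.2 — burden on customs bureau; standard: the balance of probabilities (weight is at least 55).
    (f): 85 − 37 = 48 < 55 [not met]
  The customs bureau does not carry Stage II.2.
So the importer prevails on this issue.
— Issue III —
Stage III.1 — burden on importer; standard: a preponderance (weight is at least 48).
    (g): 48 ≥ 48 [met]
    (h): 96 − 34 = 62 ≥ 48 [met]
  Stage III.1 carried; the burden shifts to the customs bureau.
Stage III.2 — burden on customs bureau; standard: a preponderance (weight is at least 48).
    (i): 47 < 48 [not met]
  The customs bureau does not carry Stage III.2.
So the importer prevails on this issue.
Per-issue: Issue I → importer; Issue II → importer; Issue III → importer. The importer must prevail on every issue; overall, the importer prevails.

importer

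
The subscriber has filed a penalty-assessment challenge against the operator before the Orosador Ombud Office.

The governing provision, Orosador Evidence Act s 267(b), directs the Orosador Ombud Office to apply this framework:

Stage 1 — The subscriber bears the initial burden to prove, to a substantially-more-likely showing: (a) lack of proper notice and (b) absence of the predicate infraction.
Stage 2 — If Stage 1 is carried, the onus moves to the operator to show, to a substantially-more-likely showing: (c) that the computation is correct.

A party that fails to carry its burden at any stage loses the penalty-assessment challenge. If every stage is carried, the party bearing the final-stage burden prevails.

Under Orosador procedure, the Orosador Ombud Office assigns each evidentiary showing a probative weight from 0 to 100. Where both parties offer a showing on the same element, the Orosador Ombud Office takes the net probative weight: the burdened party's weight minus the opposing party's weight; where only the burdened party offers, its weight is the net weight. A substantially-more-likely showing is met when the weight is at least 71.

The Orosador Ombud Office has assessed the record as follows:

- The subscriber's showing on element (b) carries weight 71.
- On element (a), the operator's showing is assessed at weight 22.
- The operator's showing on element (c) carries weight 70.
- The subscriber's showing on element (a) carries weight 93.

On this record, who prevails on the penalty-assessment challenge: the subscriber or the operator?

Stage 1 — burden on subscriber; standard: a substantially-more-likely showing (weight is at least 71).
    (a): 93 − 22 = 71 ≥ 71 [met]
    (b): 71 ≥ 71 [met]
  Stage 1 is satisfied; the onus moves to the operator.
Stage 2 — burden on operator; standard: a substantially-more-likely showing (weight is at least 71).
    (c): 70 < 71 [not met]
  Not every element is met, so the operator fails to carry Stage 2.
The subscriber prevails.

subscriber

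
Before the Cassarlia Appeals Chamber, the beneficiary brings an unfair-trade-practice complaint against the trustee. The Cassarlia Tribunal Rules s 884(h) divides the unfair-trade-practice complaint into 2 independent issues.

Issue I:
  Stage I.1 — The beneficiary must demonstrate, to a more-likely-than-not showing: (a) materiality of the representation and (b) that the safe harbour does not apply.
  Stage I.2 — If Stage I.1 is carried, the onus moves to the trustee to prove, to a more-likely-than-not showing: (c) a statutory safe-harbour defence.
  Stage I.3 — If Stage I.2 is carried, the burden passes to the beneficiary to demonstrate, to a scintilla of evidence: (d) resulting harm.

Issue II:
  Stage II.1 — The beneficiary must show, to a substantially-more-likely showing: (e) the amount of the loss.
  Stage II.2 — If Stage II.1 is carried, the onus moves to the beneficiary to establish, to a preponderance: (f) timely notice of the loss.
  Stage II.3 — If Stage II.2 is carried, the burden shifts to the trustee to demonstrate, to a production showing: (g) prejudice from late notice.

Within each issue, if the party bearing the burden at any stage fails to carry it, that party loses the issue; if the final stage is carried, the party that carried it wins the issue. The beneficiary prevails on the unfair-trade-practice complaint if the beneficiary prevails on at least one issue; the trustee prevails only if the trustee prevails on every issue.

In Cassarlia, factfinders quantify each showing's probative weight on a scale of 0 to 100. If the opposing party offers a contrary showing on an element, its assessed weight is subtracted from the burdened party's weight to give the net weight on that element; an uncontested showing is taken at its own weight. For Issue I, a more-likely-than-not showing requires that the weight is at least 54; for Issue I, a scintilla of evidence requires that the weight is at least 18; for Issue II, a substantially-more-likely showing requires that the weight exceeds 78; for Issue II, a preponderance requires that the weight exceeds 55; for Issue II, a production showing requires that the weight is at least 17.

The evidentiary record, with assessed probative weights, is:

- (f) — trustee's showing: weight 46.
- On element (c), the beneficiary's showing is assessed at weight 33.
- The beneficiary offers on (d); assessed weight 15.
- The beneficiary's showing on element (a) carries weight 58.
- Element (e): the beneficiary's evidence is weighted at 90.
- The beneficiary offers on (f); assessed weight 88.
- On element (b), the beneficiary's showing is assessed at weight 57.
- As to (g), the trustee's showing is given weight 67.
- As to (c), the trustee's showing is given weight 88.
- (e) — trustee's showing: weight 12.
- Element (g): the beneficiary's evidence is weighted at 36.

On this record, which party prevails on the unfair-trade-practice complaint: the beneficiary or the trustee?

— Issue I —
At Stage I.1 the beneficiary must meet a more-likely-than-not showing (weight is at least 54): on (a) the weight is 58, which does reach 54, so (a) meets the standard; on (b) the weight is 57, ≥ 54, so (b) meets the standard.
  The beneficiary carries Stage I.1; the trustee now bears the burden.
At Stage I.2 the trustee must meet a more-likely-than-not showing (weight is at least 54): on (c) the weight is 88 less the opposing 33 gives net 55, which does reach 54, so (c) meets the standard.
  The trustee carries Stage I.2; the beneficiary now bears the burden.
At Stage I.3 the beneficiary must meet a scintilla of evidence (weight is at least 18): on (d) the weight is 15, < 18, so (d) does not meet the standard.
  The beneficiary does not carry Stage I.3.
The analysis ends at Stage I.3; the trustee prevails on this issue.
— Issue II —
At Stage II.1 the beneficiary must meet a substantially-more-likely showing (weight exceeds 78): on (e) the weight is 90 less the opposing 12 gives net 78, ≤ 78, so (e) does not meet the standard.
  Not every element is met, so the beneficiary fails to carry Stage II.1.
The analysis ends at Stage II.1; the trustee prevails on this issue.
Per-issue: Issue I → trustee; Issue II → trustee. The beneficiary must prevail on at least one issue; overall, the trustee prevails.

trustee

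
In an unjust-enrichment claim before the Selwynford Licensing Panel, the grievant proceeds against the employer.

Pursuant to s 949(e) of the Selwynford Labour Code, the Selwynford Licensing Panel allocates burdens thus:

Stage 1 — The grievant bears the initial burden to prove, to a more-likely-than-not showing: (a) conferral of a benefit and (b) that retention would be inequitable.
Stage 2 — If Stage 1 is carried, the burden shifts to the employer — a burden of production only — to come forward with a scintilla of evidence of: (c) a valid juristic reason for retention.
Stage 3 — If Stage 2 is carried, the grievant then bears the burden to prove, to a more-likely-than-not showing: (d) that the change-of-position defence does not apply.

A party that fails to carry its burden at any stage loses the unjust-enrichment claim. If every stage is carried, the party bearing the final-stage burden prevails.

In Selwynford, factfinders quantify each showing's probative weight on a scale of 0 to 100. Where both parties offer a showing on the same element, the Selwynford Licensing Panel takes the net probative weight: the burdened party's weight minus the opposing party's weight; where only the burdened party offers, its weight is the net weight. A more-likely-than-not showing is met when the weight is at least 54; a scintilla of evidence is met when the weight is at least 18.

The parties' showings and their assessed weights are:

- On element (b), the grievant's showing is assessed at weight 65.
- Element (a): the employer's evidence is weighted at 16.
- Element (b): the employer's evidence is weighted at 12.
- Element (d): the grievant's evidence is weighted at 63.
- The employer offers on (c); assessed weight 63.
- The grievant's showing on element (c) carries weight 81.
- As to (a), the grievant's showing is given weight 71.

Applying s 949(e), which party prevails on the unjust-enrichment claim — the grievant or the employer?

employer

Stage 1 — burden on grievant; standard: a more-likely-than-not showing (weight is at least 54).
    (a): 71 − 16 = 55 ≥ 54 [met]
    (b): 65 − 12 = 53 < 54 [not met]
  Not every element is met, so the grievant fails to carry Stage 1.
The employer prevails.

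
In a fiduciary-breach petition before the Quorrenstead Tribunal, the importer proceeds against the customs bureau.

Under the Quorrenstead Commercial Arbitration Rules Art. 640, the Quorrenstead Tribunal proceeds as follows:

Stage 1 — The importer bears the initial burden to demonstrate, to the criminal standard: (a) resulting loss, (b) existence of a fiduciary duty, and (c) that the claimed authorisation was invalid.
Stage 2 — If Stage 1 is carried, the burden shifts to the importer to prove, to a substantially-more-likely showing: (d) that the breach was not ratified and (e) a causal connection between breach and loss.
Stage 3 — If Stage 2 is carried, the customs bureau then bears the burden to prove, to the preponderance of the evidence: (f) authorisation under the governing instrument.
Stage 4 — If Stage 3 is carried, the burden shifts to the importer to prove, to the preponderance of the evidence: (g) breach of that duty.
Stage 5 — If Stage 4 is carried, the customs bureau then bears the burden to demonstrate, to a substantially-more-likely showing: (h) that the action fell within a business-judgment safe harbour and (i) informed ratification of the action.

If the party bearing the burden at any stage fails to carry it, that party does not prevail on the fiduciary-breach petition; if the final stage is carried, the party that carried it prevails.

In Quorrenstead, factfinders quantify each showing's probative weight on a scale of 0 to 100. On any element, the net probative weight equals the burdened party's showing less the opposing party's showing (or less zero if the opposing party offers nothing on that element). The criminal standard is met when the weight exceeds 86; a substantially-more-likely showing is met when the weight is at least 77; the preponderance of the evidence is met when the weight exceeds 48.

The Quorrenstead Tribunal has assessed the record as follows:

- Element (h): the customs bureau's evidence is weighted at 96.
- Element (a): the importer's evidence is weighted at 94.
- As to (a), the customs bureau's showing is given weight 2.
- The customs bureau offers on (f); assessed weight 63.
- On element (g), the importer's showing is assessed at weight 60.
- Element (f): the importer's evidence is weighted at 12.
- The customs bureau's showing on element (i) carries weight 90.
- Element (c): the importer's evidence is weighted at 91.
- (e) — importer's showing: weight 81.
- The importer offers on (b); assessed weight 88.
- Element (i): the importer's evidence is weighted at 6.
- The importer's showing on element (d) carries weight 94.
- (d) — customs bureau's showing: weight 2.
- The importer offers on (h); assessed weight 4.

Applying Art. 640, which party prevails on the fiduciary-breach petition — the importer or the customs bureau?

customs bureau

Stage 1 (importer, the criminal standard, weight exceeds 86): (a) net 94−2=92 > 86 — meets; (b) 88 > 86 — meets; (c) 91 > 86 — meets.
  All elements met. The importer retains the burden for Stage 2.
Stage 2 (importer, a substantially-more-likely showing, weight is at least 77): (d) net 94−2=92 ≥ 77 — meets; (e) 81 ≥ 77 — meets.
  Stage 2 is satisfied; the onus moves to the customs bureau.
Stage 3 (customs bureau, the preponderance of the evidence, weight exceeds 48): (f) net 63−12=51 > 48 — meets.
  All elements met. The burden passes to the importer.
Stage 4 (importer, the preponderance of the evidence, weight exceeds 48): (g) 60 > 48 — meets.
  Stage 4 is satisfied; the onus moves to the customs bureau.
Stage 5 (customs bureau, a substantially-more-likely showing, weight is at least 77): (h) net 96−4=92 ≥ 77 — meets; (i) net 90−6=84 ≥ 77 — meets.
  The customs bureau carries the last stage.
Every stage carried; the customs bureau prevails.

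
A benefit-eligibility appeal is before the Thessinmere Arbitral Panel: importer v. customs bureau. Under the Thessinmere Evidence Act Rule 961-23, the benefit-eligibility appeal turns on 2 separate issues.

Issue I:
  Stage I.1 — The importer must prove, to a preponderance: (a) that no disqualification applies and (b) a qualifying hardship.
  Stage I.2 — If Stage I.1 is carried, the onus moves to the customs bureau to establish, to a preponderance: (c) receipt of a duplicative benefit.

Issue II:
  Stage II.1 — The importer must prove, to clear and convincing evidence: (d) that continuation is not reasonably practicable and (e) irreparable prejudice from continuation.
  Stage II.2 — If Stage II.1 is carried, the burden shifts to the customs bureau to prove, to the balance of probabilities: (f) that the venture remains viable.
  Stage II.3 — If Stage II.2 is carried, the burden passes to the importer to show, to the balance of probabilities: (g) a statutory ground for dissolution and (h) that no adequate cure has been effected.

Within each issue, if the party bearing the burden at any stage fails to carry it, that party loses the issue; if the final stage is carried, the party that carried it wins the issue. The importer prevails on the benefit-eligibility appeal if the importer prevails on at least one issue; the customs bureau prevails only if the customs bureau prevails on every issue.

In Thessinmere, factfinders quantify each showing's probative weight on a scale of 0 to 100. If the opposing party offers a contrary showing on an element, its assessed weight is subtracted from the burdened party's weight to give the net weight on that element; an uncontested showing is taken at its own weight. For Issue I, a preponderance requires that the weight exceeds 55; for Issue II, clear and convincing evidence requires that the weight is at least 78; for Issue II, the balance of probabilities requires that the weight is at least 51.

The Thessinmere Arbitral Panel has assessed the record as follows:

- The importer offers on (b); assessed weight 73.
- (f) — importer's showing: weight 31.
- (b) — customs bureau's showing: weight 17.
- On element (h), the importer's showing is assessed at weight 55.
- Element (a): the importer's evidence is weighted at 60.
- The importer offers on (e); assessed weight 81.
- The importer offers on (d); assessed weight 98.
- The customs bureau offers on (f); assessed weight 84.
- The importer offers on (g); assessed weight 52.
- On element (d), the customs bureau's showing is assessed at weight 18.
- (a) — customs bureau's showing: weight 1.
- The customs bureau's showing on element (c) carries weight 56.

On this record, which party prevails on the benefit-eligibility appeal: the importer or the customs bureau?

importer

— Issue I —
Stage I.1 — burden on importer; standard: a preponderance (weight exceeds 55).
    (a): 60 − 1 = 59 > 55 [met]
    (b): 73 − 17 = 56 > 55 [met]
  Stage I.1 carried; the burden shifts to the customs bureau.
Stage I.2 — burden on customs bureau; standard: a preponderance (weight exceeds 55).
    (c): 56 > 55 [met]
  Stage I.2 carried; the final stage is satisfied.
All stages carried — the customs bureau prevails on this issue.
— Issue II —
Stage II.1 — burden on importer; standard: clear and convincing evidence (weight is at least 78).
    (d): 98 − 18 = 80 ≥ 78 [met]
    (e): 81 ≥ 78 [met]
  Stage II.1 carried; the burden shifts to the customs bureau.
Stage II.2 — burden on customs bureau; standard: the balance of probabilities (weight is at least 51).
    (f): 84 − 31 = 53 ≥ 51 [met]
  All elements met. The burden passes to the importer.
Stage II.3 — burden on importer; standard: the balance of probabilities (weight is at least 51).
    (g): 52 ≥ 51 [met]
    (h): 55 ≥ 51 [met]
  All elements met at the final stage.
Every stage carried; the importer prevails on this issue.
Per-issue: Issue I → customs bureau; Issue II → importer. The importer must prevail on at least one issue; overall, the importer prevails.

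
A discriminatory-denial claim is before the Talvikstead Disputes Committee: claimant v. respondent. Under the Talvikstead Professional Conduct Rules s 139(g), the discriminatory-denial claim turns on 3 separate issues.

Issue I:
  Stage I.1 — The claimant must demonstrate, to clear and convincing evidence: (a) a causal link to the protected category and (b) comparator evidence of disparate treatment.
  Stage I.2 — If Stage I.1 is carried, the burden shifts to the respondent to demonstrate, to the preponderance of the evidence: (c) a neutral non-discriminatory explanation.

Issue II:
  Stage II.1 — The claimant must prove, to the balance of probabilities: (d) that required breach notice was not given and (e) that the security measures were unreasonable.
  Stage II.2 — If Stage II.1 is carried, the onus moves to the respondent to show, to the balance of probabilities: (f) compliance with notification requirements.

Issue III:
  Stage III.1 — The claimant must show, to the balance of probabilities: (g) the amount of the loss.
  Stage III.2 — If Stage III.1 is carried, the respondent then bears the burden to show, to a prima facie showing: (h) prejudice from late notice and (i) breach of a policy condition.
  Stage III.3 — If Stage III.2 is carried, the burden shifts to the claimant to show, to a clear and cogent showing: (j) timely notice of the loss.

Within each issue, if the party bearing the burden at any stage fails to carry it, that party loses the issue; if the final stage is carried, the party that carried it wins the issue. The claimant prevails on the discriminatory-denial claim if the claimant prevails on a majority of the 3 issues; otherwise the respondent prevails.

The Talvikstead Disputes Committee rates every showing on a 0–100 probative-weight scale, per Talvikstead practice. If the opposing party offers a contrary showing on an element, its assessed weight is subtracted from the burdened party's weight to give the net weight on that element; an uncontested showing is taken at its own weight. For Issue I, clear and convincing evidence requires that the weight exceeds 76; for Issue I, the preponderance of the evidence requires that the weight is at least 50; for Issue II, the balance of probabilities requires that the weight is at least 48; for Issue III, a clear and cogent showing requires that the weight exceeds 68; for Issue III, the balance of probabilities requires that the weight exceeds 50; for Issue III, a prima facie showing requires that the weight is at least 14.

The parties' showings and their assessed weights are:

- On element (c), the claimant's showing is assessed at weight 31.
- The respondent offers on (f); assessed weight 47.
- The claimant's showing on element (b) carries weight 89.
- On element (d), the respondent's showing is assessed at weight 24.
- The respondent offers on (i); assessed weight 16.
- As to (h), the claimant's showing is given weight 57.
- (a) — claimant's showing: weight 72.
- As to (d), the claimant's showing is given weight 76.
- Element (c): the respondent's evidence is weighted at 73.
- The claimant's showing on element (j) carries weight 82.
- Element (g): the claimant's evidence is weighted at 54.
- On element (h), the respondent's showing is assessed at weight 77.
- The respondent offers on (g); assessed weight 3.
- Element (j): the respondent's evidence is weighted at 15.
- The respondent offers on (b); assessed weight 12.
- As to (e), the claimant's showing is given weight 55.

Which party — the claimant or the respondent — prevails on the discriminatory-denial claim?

respondent

— Issue I —
Stage I.1 — burden on claimant; standard: clear and convincing evidence (weight exceeds 76).
    (a): 72 ≤ 76 [not met]
    (b): 89 − 12 = 77 > 76 [met]
  Stage I.1 not carried; the claimant fails its burden.
The respondent prevails on this issue.
— Issue II —
At Stage II.1 the claimant must meet the balance of probabilities (weight is at least 48): on (d) the weight is 76 less the opposing 24 gives net 52, which does reach 48, so (d) meets the standard; on (e) the weight is 55, ≥ 48, so (e) meets the standard.
  All elements met. The burden passes to the respondent.
At Stage II.2 the respondent must meet the balance of probabilities (weight is at least 48): on (f) the weight is 47, < 48, so (f) does not meet the standard.
  Stage II.2 not carried; the respondent fails its burden.
The analysis ends at Stage II.2; the claimant prevails on this issue.
— Issue III —
Stage III.1 — burden on claimant; standard: the balance of probabilities (weight exceeds 50).
    (g): 54 − 3 = 51 > 50 [met]
  Stage III.1 carried; the burden shifts to the respondent.
Stage III.2 — burden on respondent; standard: a prima facie showing (weight is at least 14).
    (h): 77 − 57 = 20 ≥ 14 [met]
    (i): 16 ≥ 14 [met]
  All elements met. The burden passes to the claimant.
Stage III.3 — burden on claimant; standard: a clear and cogent showing (weight exceeds 68).
    (j): 82 − 15 = 67 ≤ 68 [not met]
  Not every element is met, so the claimant fails to carry Stage III.3.
The analysis ends at Stage III.3; the respondent prevails on this issue.
Per-issue: Issue I → respondent; Issue II → claimant; Issue III → respondent. The claimant must prevail on a majority of issues; overall, the respondent prevails.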